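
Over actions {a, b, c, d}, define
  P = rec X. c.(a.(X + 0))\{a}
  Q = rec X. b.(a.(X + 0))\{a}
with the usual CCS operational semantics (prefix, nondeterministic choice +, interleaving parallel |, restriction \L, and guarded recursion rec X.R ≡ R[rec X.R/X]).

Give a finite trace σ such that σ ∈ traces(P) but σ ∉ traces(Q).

c

P's transition system — 2 states:
  s0 = rec X. c.(a.(X + 0))\{a} | =c=> s1
  s1 = (a.((rec X. c.(a.(X + 0))\{a}) + 0))\{a} | (no moves)
Q's transition system — 2 states:
  t0 = rec X. b.(a.(X + 0))\{a} | =b=> t1
  t1 = (a.((rec X. b.(a.(X + 0))\{a}) + 0))\{a} | (no moves)
Executing c from P (initial set {s0}):
  after c @ step 1: {s1}
  ✓ P
Executing c from Q (initial set {t0}):
  after c @ step 1: ∅  — Q cannot continue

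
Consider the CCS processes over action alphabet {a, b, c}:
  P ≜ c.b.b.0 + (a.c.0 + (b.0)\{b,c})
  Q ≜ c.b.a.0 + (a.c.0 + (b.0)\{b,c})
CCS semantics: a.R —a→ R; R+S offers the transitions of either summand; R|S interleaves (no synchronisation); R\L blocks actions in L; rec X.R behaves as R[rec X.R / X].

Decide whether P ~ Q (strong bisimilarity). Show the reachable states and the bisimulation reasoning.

P ≁ Q

Reachable graph of P (5 states):
  u0 = c.b.b.0 + (a.c.0 + (b.0)\{b,c}) | —a→ u1, —c→ u2
  u1 = c.0 | —c→ u3
  u2 = b.b.0 | —b→ u4
  u3 = 0 | (no moves)
  u4 = b.0 | —b→ u3
Reachable graph of Q (5 states):
  v0 = c.b.a.0 + (a.c.0 + (b.0)\{b,c}) | —a→ v1, —c→ v2
  v1 = c.0 | —c→ v3
  v2 = b.a.0 | —b→ v4
  v3 = 0 | (no moves)
  v4 = a.0 | —a→ v3
Coarsest stable partition (strong bisimilarity classes):
  B0 = {u0}
  B1 = {u2}
  B2 = {u4}
  B3 = {u3, v3}
  B4 = {u1, v1}
  B5 = {v0}
  B6 = {v2}
  B7 = {v4}
u0 ∈ B0, v0 ∈ B5 → different blocks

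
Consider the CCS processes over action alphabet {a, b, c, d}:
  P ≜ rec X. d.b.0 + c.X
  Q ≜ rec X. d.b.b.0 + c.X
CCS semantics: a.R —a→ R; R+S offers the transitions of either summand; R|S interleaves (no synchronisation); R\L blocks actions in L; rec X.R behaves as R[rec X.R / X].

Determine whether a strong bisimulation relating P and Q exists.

P ≁ Q

P's transition system — 3 states:
  u0 = rec X. d.b.0 + c.X :: ··c··> u0, ··d··> u1
  u1 = b.0 :: ··b··> u2
  u2 = 0 :: deadlocked
Q's transition system — 4 states:
  v0 = rec X. d.b.b.0 + c.X :: ··c··> v0, ··d··> v1
  v1 = b.b.0 :: ··b··> v2
  v2 = b.0 :: ··b··> v3
  v3 = 0 :: deadlocked
Coarsest stable partition (strong bisimilarity classes):
  B0 = {u0}
  B1 = {u1, v2}
  B2 = {u2, v3}
  B3 = {v0}
  B4 = {v1}
u0 ∈ B0, v0 ∈ B3 → different blocks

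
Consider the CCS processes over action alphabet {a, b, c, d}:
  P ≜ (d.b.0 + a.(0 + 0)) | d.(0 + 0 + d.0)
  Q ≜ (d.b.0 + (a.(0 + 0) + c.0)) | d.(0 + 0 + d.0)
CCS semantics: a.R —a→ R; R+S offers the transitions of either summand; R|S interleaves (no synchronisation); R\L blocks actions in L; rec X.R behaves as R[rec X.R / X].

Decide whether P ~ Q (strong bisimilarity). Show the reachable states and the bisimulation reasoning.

P ≁ Q

P's transition system — 12 states:
  p0 = (d.b.0 + a.(0 + 0)) | d.(0 + 0 + d.0) ⊢ ··a··> p1, ··d··> p2, ··d··> p3
  p1 = (0 + 0) | d.(0 + 0 + d.0) ⊢ ··d··> p4
  p2 = (d.b.0 + a.(0 + 0)) | (0 + 0 + d.0) ⊢ ··a··> p4, ··d··> p5, ··d··> p6
  p3 = b.0 | d.(0 + 0 + d.0) ⊢ ··b··> p7, ··d··> p6
  p4 = (0 + 0) | (0 + 0 + d.0) ⊢ ··d··> p8
  p5 = (d.b.0 + a.(0 + 0)) | 0 ⊢ ··a··> p8, ··d··> p9
  p6 = b.0 | (0 + 0 + d.0) ⊢ ··b··> p10, ··d··> p9
  p7 = 0 | d.(0 + 0 + d.0) ⊢ ··d··> p10
  p8 = (0 + 0) | 0 ⊢ (no moves)
  p9 = b.0 | 0 ⊢ ··b··> p11
  p10 = 0 | (0 + 0 + d.0) ⊢ ··d··> p11
  p11 = 0 | 0 ⊢ (no moves)
Q's transition system — 12 states:
  q0 = (d.b.0 + (a.(0 + 0) + c.0)) | d.(0 + 0 + d.0) ⊢ ··a··> q1, ··c··> q2, ··d··> q3, ··d··> q4
  q1 = (0 + 0) | d.(0 + 0 + d.0) ⊢ ··d··> q5
  q2 = 0 | d.(0 + 0 + d.0) ⊢ ··d··> q6
  q3 = (d.b.0 + (a.(0 + 0) + c.0)) | (0 + 0 + d.0) ⊢ ··a··> q5, ··c··> q6, ··d··> q7, ··d··> q8
  q4 = b.0 | d.(0 + 0 + d.0) ⊢ ··b··> q2, ··d··> q8
  q5 = (0 + 0) | (0 + 0 + d.0) ⊢ ··d··> q9
  q6 = 0 | (0 + 0 + d.0) ⊢ ··d··> q10
  q7 = (d.b.0 + (a.(0 + 0) + c.0)) | 0 ⊢ ··a··> q9, ··c··> q10, ··d··> q11
  q8 = b.0 | (0 + 0 + d.0) ⊢ ··b··> q6, ··d··> q11
  q9 = (0 + 0) | 0 ⊢ (no moves)
  q10 = 0 | 0 ⊢ (no moves)
  q11 = b.0 | 0 ⊢ ··b··> q10
Partition-refinement fixed point:
  B0 = {p0}
  B1 = {p2}
  B2 = {p5}
  B3 = {p11, p8, q10, q9}
  B4 = {p9, q11}
  B5 = {p10, p4, q5, q6}
  B6 = {p6, q8}
  B7 = {p1, p7, q1, q2}
  B8 = {p3, q4}
  B9 = {q0}
  B10 = {q3}
  B11 = {q7}
p0 ∈ B0, q0 ∈ B9 → different blocks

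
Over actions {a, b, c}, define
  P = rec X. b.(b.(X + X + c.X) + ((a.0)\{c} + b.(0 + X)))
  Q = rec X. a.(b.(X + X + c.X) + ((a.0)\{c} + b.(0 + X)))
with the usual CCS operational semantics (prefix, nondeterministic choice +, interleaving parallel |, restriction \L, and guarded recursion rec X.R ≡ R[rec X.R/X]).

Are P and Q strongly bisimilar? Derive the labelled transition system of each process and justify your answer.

P's transition system — 5 states:
  u0 = rec X. b.(b.(X + X + c.X) + ((a.0)\{c} + b.(0 + X))) | --b--▸ u1
  u1 = b.((rec X. b.(b.(X + X + c.X) + ((a.0)\{c} + b.(0 + X)))) + (rec X. b.(b.(X + X + c.X) + ((a.0)\{c} + b.(0 + X)))) + c.(rec X. b.(b.(X + X + c.X) + ((a.0)\{c} + b.(0 + X))))) + ((a.0)\{c} + b.(0 + (rec X. b.(b.(X + X + c.X) + ((a.0)\{c} + b.(0 + X)))))) | --a--▸ u2, --b--▸ u3, --b--▸ u4
  u2 = 0\{c} | ∅
  u3 = (rec X. b.(b.(X + X + c.X) + ((a.0)\{c} + b.(0 + X)))) + (rec X. b.(b.(X + X + c.X) + ((a.0)\{c} + b.(0 + X)))) + c.(rec X. b.(b.(X + X + c.X) + ((a.0)\{c} + b.(0 + X)))) | --b--▸ u1, --c--▸ u0
  u4 = 0 + (rec X. b.(b.(X + X + c.X) + ((a.0)\{c} + b.(0 + X)))) | --b--▸ u1
Q's transition system — 5 states:
  v0 = rec X. a.(b.(X + X + c.X) + ((a.0)\{c} + b.(0 + X))) | --a--▸ v1
  v1 = b.((rec X. a.(b.(X + X + c.X) + ((a.0)\{c} + b.(0 + X)))) + (rec X. a.(b.(X + X + c.X) + ((a.0)\{c} + b.(0 + X)))) + c.(rec X. a.(b.(X + X + c.X) + ((a.0)\{c} + b.(0 + X))))) + ((a.0)\{c} + b.(0 + (rec X. a.(b.(X + X + c.X) + ((a.0)\{c} + b.(0 + X)))))) | --a--▸ v2, --b--▸ v3, --b--▸ v4
  v2 = 0\{c} | ∅
  v3 = (rec X. a.(b.(X + X + c.X) + ((a.0)\{c} + b.(0 + X)))) + (rec X. a.(b.(X + X + c.X) + ((a.0)\{c} + b.(0 + X)))) + c.(rec X. a.(b.(X + X + c.X) + ((a.0)\{c} + b.(0 + X)))) | --a--▸ v1, --c--▸ v0
  v4 = 0 + (rec X. a.(b.(X + X + c.X) + ((a.0)\{c} + b.(0 + X)))) | --a--▸ v1
Coarsest stable partition (strong bisimilarity classes):
  B0 = {u0, u4}
  B1 = {u1}
  B2 = {u3}
  B3 = {u2, v2}
  B4 = {v0, v4}
  B5 = {v1}
  B6 = {v3}
u0 ∈ B0, v0 ∈ B4 → different blocks

NO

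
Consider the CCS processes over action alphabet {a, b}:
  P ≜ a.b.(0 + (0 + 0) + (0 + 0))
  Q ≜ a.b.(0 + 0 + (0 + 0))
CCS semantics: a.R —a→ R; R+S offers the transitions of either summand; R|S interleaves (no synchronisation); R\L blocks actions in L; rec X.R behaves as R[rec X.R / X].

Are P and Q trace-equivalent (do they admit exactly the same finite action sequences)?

YES

Reachable graph of P (3 states):
  p0 = a.b.(0 + (0 + 0) + (0 + 0)) ⊢ -a-> p1
  p1 = b.(0 + (0 + 0) + (0 + 0)) ⊢ -b-> p2
  p2 = 0 + (0 + 0) + (0 + 0) ⊢ ·
Reachable graph of Q (3 states):
  q0 = a.b.(0 + 0 + (0 + 0)) ⊢ -a-> q1
  q1 = b.(0 + 0 + (0 + 0)) ⊢ -b-> q2
  q2 = 0 + 0 + (0 + 0) ⊢ ·
Bisimilarity quotient blocks:
  B0 = {p0, q0}
  B1 = {p1, q1}
  B2 = {p2, q2}
p0 ∈ B0, q0 ∈ B0 → same block
Bisimilar ⇒ trace-equivalent.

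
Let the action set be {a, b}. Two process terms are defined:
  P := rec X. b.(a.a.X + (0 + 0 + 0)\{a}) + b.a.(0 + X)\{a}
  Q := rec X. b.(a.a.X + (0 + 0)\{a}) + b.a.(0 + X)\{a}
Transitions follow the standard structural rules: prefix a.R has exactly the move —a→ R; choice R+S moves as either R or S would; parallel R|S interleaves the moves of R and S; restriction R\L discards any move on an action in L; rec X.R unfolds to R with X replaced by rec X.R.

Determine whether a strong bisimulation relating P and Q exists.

bisimilar

P's transition system — 7 states:
  u0 = rec X. b.(a.a.X + (0 + 0 + 0)\{a}) + b.a.(0 + X)\{a} has moves —b→ u1, —b→ u2
  u1 = a.(0 + (rec X. b.(a.a.X + (0 + 0 + 0)\{a}) + b.a.(0 + X)\{a}))\{a} has moves —a→ u3
  u2 = a.a.(rec X. b.(a.a.X + (0 + 0 + 0)\{a}) + b.a.(0 + X)\{a}) + (0 + 0 + 0)\{a} has moves —a→ u4
  u3 = (0 + (rec X. b.(a.a.X + (0 + 0 + 0)\{a}) + b.a.(0 + X)\{a}))\{a} has moves —b→ u5, —b→ u6
  u4 = a.(rec X. b.(a.a.X + (0 + 0 + 0)\{a}) + b.a.(0 + X)\{a}) has moves —a→ u0
  u5 = (a.(0 + (rec X. b.(a.a.X + (0 + 0 + 0)\{a}) + b.a.(0 + X)\{a}))\{a})\{a} has moves deadlocked
  u6 = (a.a.(rec X. b.(a.a.X + (0 + 0 + 0)\{a}) + b.a.(0 + X)\{a}) + (0 + 0 + 0)\{a})\{a} has moves deadlocked
Q's transition system — 7 states:
  v0 = rec X. b.(a.a.X + (0 + 0)\{a}) + b.a.(0 + X)\{a} has moves —b→ v1, —b→ v2
  v1 = a.(0 + (rec X. b.(a.a.X + (0 + 0)\{a}) + b.a.(0 + X)\{a}))\{a} has moves —a→ v3
  v2 = a.a.(rec X. b.(a.a.X + (0 + 0)\{a}) + b.a.(0 + X)\{a}) + (0 + 0)\{a} has moves —a→ v4
  v3 = (0 + (rec X. b.(a.a.X + (0 + 0)\{a}) + b.a.(0 + X)\{a}))\{a} has moves —b→ v5, —b→ v6
  v4 = a.(rec X. b.(a.a.X + (0 + 0)\{a}) + b.a.(0 + X)\{a}) has moves —a→ v0
  v5 = (a.(0 + (rec X. b.(a.a.X + (0 + 0)\{a}) + b.a.(0 + X)\{a}))\{a})\{a} has moves deadlocked
  v6 = (a.a.(rec X. b.(a.a.X + (0 + 0)\{a}) + b.a.(0 + X)\{a}) + (0 + 0)\{a})\{a} has moves deadlocked
Coarsest stable partition (strong bisimilarity classes):
  B0 = {u0, v0}
  B1 = {u2, v2}
  B2 = {u4, v4}
  B3 = {u1, v1}
  B4 = {u3, v3}
  B5 = {u5, u6, v5, v6}
u0 ∈ B0, v0 ∈ B0 → same block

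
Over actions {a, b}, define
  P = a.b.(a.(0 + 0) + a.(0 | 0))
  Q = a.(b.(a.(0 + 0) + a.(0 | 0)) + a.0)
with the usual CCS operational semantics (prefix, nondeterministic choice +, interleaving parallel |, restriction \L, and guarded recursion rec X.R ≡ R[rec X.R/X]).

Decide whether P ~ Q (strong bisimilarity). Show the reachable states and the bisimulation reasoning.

Reachable graph of P (5 states):
  m0 = a.b.(a.(0 + 0) + a.(0 | 0)) :: =a=> m1
  m1 = b.(a.(0 + 0) + a.(0 | 0)) :: =b=> m2
  m2 = a.(0 + 0) + a.(0 | 0) :: =a=> m3, =a=> m4
  m3 = 0 + 0 :: (no moves)
  m4 = 0 | 0 :: (no moves)
Reachable graph of Q (6 states):
  n0 = a.(b.(a.(0 + 0) + a.(0 | 0)) + a.0) :: =a=> n1
  n1 = b.(a.(0 + 0) + a.(0 | 0)) + a.0 :: =a=> n2, =b=> n3
  n2 = 0 :: (no moves)
  n3 = a.(0 + 0) + a.(0 | 0) :: =a=> n4, =a=> n5
  n4 = 0 + 0 :: (no moves)
  n5 = 0 | 0 :: (no moves)
Bisimilarity quotient blocks:
  B0 = {m0}
  B1 = {m1}
  B2 = {m2, n3}
  B3 = {m3, m4, n2, n4, n5}
  B4 = {n0}
  B5 = {n1}
m0 ∈ B0, n0 ∈ B4 → different blocks

P ≁ Q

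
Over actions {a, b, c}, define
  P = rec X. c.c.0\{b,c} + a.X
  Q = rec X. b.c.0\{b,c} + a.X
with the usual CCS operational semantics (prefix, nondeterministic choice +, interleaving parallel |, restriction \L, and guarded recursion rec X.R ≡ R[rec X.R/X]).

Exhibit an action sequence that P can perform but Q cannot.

c

Reachable graph of P (3 states):
  p0 = rec X. c.c.0\{b,c} + a.X → --a--▸ p0, --c--▸ p1
  p1 = c.0\{b,c} → --c--▸ p2
  p2 = 0\{b,c} → deadlocked
Reachable graph of Q (3 states):
  q0 = rec X. b.c.0\{b,c} + a.X → --a--▸ q0, --b--▸ q1
  q1 = c.0\{b,c} → --c--▸ q2
  q2 = 0\{b,c} → deadlocked
Run σ = ⟨c⟩ on P: start {p0}
  [1] c ⇒ {p1}
  ✓ P
Run σ = ⟨c⟩ on Q: start {q0}
  [1] c ⇒ no successor for Q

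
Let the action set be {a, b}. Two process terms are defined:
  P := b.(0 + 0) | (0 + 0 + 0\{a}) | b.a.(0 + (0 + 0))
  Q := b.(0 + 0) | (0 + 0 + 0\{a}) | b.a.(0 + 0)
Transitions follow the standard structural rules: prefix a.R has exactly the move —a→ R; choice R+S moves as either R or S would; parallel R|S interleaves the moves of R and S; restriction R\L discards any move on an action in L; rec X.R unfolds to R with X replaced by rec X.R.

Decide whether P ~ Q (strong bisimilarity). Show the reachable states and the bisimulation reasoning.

bisimilar

P's transition system — 6 states:
  s0 = b.(0 + 0) | (0 + 0 + 0\{a}) | b.a.(0 + (0 + 0)) → -b-> s1, -b-> s2
  s1 = (0 + 0) | (0 + 0 + 0\{a}) | b.a.(0 + (0 + 0)) → -b-> s3
  s2 = b.(0 + 0) | (0 + 0 + 0\{a}) | a.(0 + (0 + 0)) → -a-> s4, -b-> s3
  s3 = (0 + 0) | (0 + 0 + 0\{a}) | a.(0 + (0 + 0)) → -a-> s5
  s4 = b.(0 + 0) | (0 + 0 + 0\{a}) | (0 + (0 + 0)) → -b-> s5
  s5 = (0 + 0) | (0 + 0 + 0\{a}) | (0 + (0 + 0)) → (no moves)
Q's transition system — 6 states:
  t0 = b.(0 + 0) | (0 + 0 + 0\{a}) | b.a.(0 + 0) → -b-> t1, -b-> t2
  t1 = (0 + 0) | (0 + 0 + 0\{a}) | b.a.(0 + 0) → -b-> t3
  t2 = b.(0 + 0) | (0 + 0 + 0\{a}) | a.(0 + 0) → -a-> t4, -b-> t3
  t3 = (0 + 0) | (0 + 0 + 0\{a}) | a.(0 + 0) → -a-> t5
  t4 = b.(0 + 0) | (0 + 0 + 0\{a}) | (0 + 0) → -b-> t5
  t5 = (0 + 0) | (0 + 0 + 0\{a}) | (0 + 0) → (no moves)
Bisimilarity quotient blocks:
  B0 = {s0, t0}
  B1 = {s1, t1}
  B2 = {s3, t3}
  B3 = {s5, t5}
  B4 = {s2, t2}
  B5 = {s4, t4}
s0 ∈ B0, t0 ∈ B0 → same block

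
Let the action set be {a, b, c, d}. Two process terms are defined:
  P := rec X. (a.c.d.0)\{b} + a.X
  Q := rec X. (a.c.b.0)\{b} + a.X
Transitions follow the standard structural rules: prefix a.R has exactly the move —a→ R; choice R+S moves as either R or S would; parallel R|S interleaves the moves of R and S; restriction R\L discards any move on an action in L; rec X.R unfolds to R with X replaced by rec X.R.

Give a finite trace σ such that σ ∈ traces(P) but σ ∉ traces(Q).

Reachable graph of P (4 states):
  u0 = rec X. (a.c.d.0)\{b} + a.X ⊢ —a→ u0, —a→ u1
  u1 = (c.d.0)\{b} ⊢ —c→ u2
  u2 = (d.0)\{b} ⊢ —d→ u3
  u3 = 0\{b} ⊢ ∅
Reachable graph of Q (3 states):
  v0 = rec X. (a.c.b.0)\{b} + a.X ⊢ —a→ v0, —a→ v1
  v1 = (c.b.0)\{b} ⊢ —c→ v2
  v2 = (b.0)\{b} ⊢ ∅
Executing acd from P (initial set {u0}):
  after a @ step 1: {u0, u1}
  after c @ step 2: {u2}
  after d @ step 3: {u3}
  P completes σ.
Executing acd from Q (initial set {v0}):
  after a @ step 1: {v0, v1}
  after c @ step 2: {v2}
  after d @ step 3: ∅ (Q stuck)

acd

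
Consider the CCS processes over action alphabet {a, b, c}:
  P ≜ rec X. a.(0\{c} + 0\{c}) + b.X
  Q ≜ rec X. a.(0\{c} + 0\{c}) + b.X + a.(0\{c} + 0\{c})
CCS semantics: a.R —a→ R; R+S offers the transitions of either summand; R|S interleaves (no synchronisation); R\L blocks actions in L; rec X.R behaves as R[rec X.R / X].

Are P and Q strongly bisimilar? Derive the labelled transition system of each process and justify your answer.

P's transition system — 2 states:
  m0 = rec X. a.(0\{c} + 0\{c}) + b.X → =a=> m1, =b=> m0
  m1 = 0\{c} + 0\{c} → ∅
Q's transition system — 2 states:
  n0 = rec X. a.(0\{c} + 0\{c}) + b.X + a.(0\{c} + 0\{c}) → =a=> n1, =b=> n0
  n1 = 0\{c} + 0\{c} → ∅
Partition-refinement fixed point:
  B0 = {m0, n0}
  B1 = {m1, n1}
m0 ∈ B0, n0 ∈ B0 → same block

P ~ Q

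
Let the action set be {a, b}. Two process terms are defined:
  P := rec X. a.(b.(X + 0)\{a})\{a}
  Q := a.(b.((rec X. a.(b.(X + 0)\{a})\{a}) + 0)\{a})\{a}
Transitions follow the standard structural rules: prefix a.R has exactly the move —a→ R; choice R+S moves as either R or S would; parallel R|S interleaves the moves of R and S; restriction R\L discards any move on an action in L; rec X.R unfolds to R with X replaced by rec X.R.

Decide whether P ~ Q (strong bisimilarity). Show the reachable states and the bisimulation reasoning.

P ~ Q

LTS(P): 3 reachable states
  u0 = rec X. a.(b.(X + 0)\{a})\{a} :: -a-> u1
  u1 = (b.((rec X. a.(b.(X + 0)\{a})\{a}) + 0)\{a})\{a} :: -b-> u2
  u2 = ((rec X. a.(b.(X + 0)\{a})\{a}) + 0)\{a}\{a} :: (no moves)
LTS(Q): 3 reachable states
  v0 = a.(b.((rec X. a.(b.(X + 0)\{a})\{a}) + 0)\{a})\{a} :: -a-> v1
  v1 = (b.((rec X. a.(b.(X + 0)\{a})\{a}) + 0)\{a})\{a} :: -b-> v2
  v2 = ((rec X. a.(b.(X + 0)\{a})\{a}) + 0)\{a}\{a} :: (no moves)
Partition-refinement fixed point:
  B0 = {u0, v0}
  B1 = {u1, v1}
  B2 = {u2, v2}
u0 ∈ B0, v0 ∈ B0 → same block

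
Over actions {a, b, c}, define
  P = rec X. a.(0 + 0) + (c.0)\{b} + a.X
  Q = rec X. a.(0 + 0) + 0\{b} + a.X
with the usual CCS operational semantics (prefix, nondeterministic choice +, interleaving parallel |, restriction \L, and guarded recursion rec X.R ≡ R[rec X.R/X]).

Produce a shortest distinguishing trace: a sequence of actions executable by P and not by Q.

P's transition system — 3 states:
  m0 = rec X. a.(0 + 0) + (c.0)\{b} + a.X | ··a··> m0, ··a··> m1, ··c··> m2
  m1 = 0 + 0 | (no moves)
  m2 = 0\{b} | (no moves)
Q's transition system — 2 states:
  n0 = rec X. a.(0 + 0) + 0\{b} + a.X | ··a··> n0, ··a··> n1
  n1 = 0 + 0 | (no moves)
Executing c from P (initial set {m0}):
  [1] c ⇒ {m2}
  P completes σ.
Executing c from Q (initial set {n0}):
  [1] c ⇒ ∅  — Q cannot continue

c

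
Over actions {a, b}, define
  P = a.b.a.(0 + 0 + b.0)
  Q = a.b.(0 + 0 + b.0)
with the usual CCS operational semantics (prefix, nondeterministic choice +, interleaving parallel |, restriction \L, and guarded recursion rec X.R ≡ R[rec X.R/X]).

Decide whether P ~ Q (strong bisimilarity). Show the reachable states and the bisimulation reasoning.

not bisimilar

P's transition system — 5 states:
  m0 = a.b.a.(0 + 0 + b.0) → -a-> m1
  m1 = b.a.(0 + 0 + b.0) → -b-> m2
  m2 = a.(0 + 0 + b.0) → -a-> m3
  m3 = 0 + 0 + b.0 → -b-> m4
  m4 = 0 → ∅
Q's transition system — 4 states:
  n0 = a.b.(0 + 0 + b.0) → -a-> n1
  n1 = b.(0 + 0 + b.0) → -b-> n2
  n2 = 0 + 0 + b.0 → -b-> n3
  n3 = 0 → ∅
Partition-refinement fixed point:
  B0 = {m0}
  B1 = {m1}
  B2 = {m2}
  B3 = {m3, n2}
  B4 = {m4, n3}
  B5 = {n0}
  B6 = {n1}
m0 ∈ B0, n0 ∈ B5 → different blocks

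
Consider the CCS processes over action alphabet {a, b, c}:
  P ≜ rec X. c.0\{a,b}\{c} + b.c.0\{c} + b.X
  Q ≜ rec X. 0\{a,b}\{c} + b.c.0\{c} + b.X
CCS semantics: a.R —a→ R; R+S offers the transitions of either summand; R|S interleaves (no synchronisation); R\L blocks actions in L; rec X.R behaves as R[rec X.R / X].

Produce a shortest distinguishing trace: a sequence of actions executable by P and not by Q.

c

LTS(P): 4 reachable states
  p0 = rec X. c.0\{a,b}\{c} + b.c.0\{c} + b.X ⊢ =b=> p0, =b=> p1, =c=> p2
  p1 = c.0\{c} ⊢ =c=> p3
  p2 = 0\{a,b}\{c} ⊢ deadlocked
  p3 = 0\{c} ⊢ deadlocked
LTS(Q): 3 reachable states
  q0 = rec X. 0\{a,b}\{c} + b.c.0\{c} + b.X ⊢ =b=> q0, =b=> q1
  q1 = c.0\{c} ⊢ =c=> q2
  q2 = 0\{c} ⊢ deadlocked
Executing c from P (initial set {p0}):
  [1] c ⇒ {p2}
  — P admits the full trace.
Executing c from Q (initial set {q0}):
  [1] c ⇒ ∅  — Q cannot continue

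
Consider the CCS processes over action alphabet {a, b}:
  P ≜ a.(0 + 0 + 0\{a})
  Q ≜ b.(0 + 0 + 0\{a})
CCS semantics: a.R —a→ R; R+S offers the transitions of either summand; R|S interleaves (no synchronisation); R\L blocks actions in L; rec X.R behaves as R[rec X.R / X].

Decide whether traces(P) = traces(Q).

NO — witness ⟨a⟩

P's transition system — 2 states:
  s0 = a.(0 + 0 + 0\{a}) → =a=> s1
  s1 = 0 + 0 + 0\{a} → stopped
Q's transition system — 2 states:
  t0 = b.(0 + 0 + 0\{a}) → =b=> t1
  t1 = 0 + 0 + 0\{a} → stopped
Executing a from P (initial set {s0}):
  step 1 (a): {s1}
  — P admits the full trace.
Executing a from Q (initial set {t0}):
  step 1 (a): no successor for Q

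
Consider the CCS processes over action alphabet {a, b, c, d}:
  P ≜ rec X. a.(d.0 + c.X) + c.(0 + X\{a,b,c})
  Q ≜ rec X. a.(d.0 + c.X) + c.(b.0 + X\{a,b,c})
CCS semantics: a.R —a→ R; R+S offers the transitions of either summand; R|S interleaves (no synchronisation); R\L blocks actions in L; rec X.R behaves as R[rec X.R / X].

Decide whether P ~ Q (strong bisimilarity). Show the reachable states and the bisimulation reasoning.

LTS(P): 4 reachable states
  p0 = rec X. a.(d.0 + c.X) + c.(0 + X\{a,b,c}) → -a-> p1, -c-> p2
  p1 = d.0 + c.(rec X. a.(d.0 + c.X) + c.(0 + X\{a,b,c})) → -c-> p0, -d-> p3
  p2 = 0 + (rec X. a.(d.0 + c.X) + c.(0 + X\{a,b,c}))\{a,b,c} → deadlocked
  p3 = 0 → deadlocked
LTS(Q): 4 reachable states
  q0 = rec X. a.(d.0 + c.X) + c.(b.0 + X\{a,b,c}) → -a-> q1, -c-> q2
  q1 = d.0 + c.(rec X. a.(d.0 + c.X) + c.(b.0 + X\{a,b,c})) → -c-> q0, -d-> q3
  q2 = b.0 + (rec X. a.(d.0 + c.X) + c.(b.0 + X\{a,b,c}))\{a,b,c} → -b-> q3
  q3 = 0 → deadlocked
Bisimilarity quotient blocks:
  B0 = {p0}
  B1 = {p1}
  B2 = {p2, p3, q3}
  B3 = {q0}
  B4 = {q1}
  B5 = {q2}
p0 ∈ B0, q0 ∈ B3 → different blocks

not bisimilar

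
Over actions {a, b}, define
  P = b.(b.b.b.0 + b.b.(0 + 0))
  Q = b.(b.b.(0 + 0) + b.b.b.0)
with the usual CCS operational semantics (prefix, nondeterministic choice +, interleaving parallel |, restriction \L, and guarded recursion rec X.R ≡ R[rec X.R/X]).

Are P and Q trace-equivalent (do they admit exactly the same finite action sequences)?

LTS(P): 7 reachable states
  m0 = b.(b.b.b.0 + b.b.(0 + 0)) | -b-> m1
  m1 = b.b.b.0 + b.b.(0 + 0) | -b-> m2, -b-> m3
  m2 = b.(0 + 0) | -b-> m4
  m3 = b.b.0 | -b-> m5
  m4 = 0 + 0 | stopped
  m5 = b.0 | -b-> m6
  m6 = 0 | stopped
LTS(Q): 7 reachable states
  n0 = b.(b.b.(0 + 0) + b.b.b.0) | -b-> n1
  n1 = b.b.(0 + 0) + b.b.b.0 | -b-> n2, -b-> n3
  n2 = b.(0 + 0) | -b-> n4
  n3 = b.b.0 | -b-> n5
  n4 = 0 + 0 | stopped
  n5 = b.0 | -b-> n6
  n6 = 0 | stopped
Bisimilarity quotient blocks:
  B0 = {m0, n0}
  B1 = {m1, n1}
  B2 = {m3, n3}
  B3 = {m2, m5, n2, n5}
  B4 = {m4, m6, n4, n6}
m0 ∈ B0, n0 ∈ B0 → same block
Bisimilar ⇒ trace-equivalent.

traces(P) = traces(Q)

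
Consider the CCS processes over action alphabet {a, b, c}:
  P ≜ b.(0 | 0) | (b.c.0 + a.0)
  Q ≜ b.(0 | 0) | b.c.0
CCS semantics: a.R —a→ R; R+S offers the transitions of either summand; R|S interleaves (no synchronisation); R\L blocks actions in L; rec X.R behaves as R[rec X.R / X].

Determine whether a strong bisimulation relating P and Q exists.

LTS(P): 6 reachable states
  m0 = b.(0 | 0) | (b.c.0 + a.0) → --a--▸ m1, --b--▸ m2, --b--▸ m3
  m1 = b.(0 | 0) | 0 → --b--▸ m4
  m2 = 0 | 0 | (b.c.0 + a.0) → --a--▸ m4, --b--▸ m5
  m3 = b.(0 | 0) | c.0 → --b--▸ m5, --c--▸ m1
  m4 = 0 | 0 | 0 → deadlocked
  m5 = 0 | 0 | c.0 → --c--▸ m4
LTS(Q): 6 reachable states
  n0 = b.(0 | 0) | b.c.0 → --b--▸ n1, --b--▸ n2
  n1 = 0 | 0 | b.c.0 → --b--▸ n3
  n2 = b.(0 | 0) | c.0 → --b--▸ n3, --c--▸ n4
  n3 = 0 | 0 | c.0 → --c--▸ n5
  n4 = b.(0 | 0) | 0 → --b--▸ n5
  n5 = 0 | 0 | 0 → deadlocked
Partition-refinement fixed point:
  B0 = {m0}
  B1 = {m3, n2}
  B2 = {m5, n3}
  B3 = {m4, n5}
  B4 = {m1, n4}
  B5 = {m2}
  B6 = {n0}
  B7 = {n1}
m0 ∈ B0, n0 ∈ B6 → different blocks

NO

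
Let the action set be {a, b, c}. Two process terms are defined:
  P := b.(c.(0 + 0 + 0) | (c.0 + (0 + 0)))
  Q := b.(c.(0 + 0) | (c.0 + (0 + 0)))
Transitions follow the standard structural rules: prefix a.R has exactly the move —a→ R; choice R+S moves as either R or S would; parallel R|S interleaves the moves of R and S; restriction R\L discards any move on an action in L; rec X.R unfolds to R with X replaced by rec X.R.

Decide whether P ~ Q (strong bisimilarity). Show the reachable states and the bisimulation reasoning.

YES

LTS(P): 5 reachable states
  s0 = b.(c.(0 + 0 + 0) | (c.0 + (0 + 0))) ⊢ -b-> s1
  s1 = c.(0 + 0 + 0) | (c.0 + (0 + 0)) ⊢ -c-> s2, -c-> s3
  s2 = (0 + 0 + 0) | (c.0 + (0 + 0)) ⊢ -c-> s4
  s3 = c.(0 + 0 + 0) | 0 ⊢ -c-> s4
  s4 = (0 + 0 + 0) | 0 ⊢ (no moves)
LTS(Q): 5 reachable states
  t0 = b.(c.(0 + 0) | (c.0 + (0 + 0))) ⊢ -b-> t1
  t1 = c.(0 + 0) | (c.0 + (0 + 0)) ⊢ -c-> t2, -c-> t3
  t2 = (0 + 0) | (c.0 + (0 + 0)) ⊢ -c-> t4
  t3 = c.(0 + 0) | 0 ⊢ -c-> t4
  t4 = (0 + 0) | 0 ⊢ (no moves)
Coarsest stable partition (strong bisimilarity classes):
  B0 = {s0, t0}
  B1 = {s1, t1}
  B2 = {s2, s3, t2, t3}
  B3 = {s4, t4}
s0 ∈ B0, t0 ∈ B0 → same block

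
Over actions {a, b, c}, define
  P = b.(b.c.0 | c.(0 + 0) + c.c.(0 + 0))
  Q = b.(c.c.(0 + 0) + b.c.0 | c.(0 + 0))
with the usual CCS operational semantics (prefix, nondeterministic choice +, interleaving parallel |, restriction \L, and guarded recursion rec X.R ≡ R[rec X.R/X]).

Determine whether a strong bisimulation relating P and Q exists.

P's transition system — 9 states:
  s0 = b.(b.c.0 | c.(0 + 0) + c.c.(0 + 0)) has moves -b-> s1
  s1 = b.c.0 | c.(0 + 0) + c.c.(0 + 0) has moves -b-> s2, -c-> s3, -c-> s4
  s2 = c.0 | c.(0 + 0) has moves -c-> s5, -c-> s6
  s3 = b.c.0 | (0 + 0) has moves -b-> s6
  s4 = c.(0 + 0) has moves -c-> s7
  s5 = 0 | c.(0 + 0) has moves -c-> s8
  s6 = c.0 | (0 + 0) has moves -c-> s8
  s7 = 0 + 0 has moves ·
  s8 = 0 | (0 + 0) has moves ·
Q's transition system — 9 states:
  t0 = b.(c.c.(0 + 0) + b.c.0 | c.(0 + 0)) has moves -b-> t1
  t1 = c.c.(0 + 0) + b.c.0 | c.(0 + 0) has moves -b-> t2, -c-> t3, -c-> t4
  t2 = c.0 | c.(0 + 0) has moves -c-> t5, -c-> t6
  t3 = b.c.0 | (0 + 0) has moves -b-> t6
  t4 = c.(0 + 0) has moves -c-> t7
  t5 = 0 | c.(0 + 0) has moves -c-> t8
  t6 = c.0 | (0 + 0) has moves -c-> t8
  t7 = 0 + 0 has moves ·
  t8 = 0 | (0 + 0) has moves ·
Partition-refinement fixed point:
  B0 = {s0, t0}
  B1 = {s1, t1}
  B2 = {s3, t3}
  B3 = {s4, s5, s6, t4, t5, t6}
  B4 = {s7, s8, t7, t8}
  B5 = {s2, t2}
s0 ∈ B0, t0 ∈ B0 → same block

P ~ Q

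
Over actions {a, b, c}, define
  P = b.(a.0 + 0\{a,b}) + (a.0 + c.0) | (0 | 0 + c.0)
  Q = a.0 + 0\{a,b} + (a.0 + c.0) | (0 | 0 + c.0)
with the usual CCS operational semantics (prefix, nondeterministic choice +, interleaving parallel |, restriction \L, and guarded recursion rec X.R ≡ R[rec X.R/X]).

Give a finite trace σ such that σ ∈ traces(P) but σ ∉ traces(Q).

b

P's transition system — 6 states:
  s0 = b.(a.0 + 0\{a,b}) + (a.0 + c.0) | (0 | 0 + c.0) has moves ··a··> s1, ··b··> s2, ··c··> s1, ··c··> s3
  s1 = 0 | (0 | 0 + c.0) has moves ··c··> s4
  s2 = a.0 + 0\{a,b} has moves ··a··> s5
  s3 = (a.0 + c.0) | 0 has moves ··a··> s4, ··c··> s4
  s4 = 0 | 0 has moves stopped
  s5 = 0 has moves stopped
Q's transition system — 5 states:
  t0 = a.0 + 0\{a,b} + (a.0 + c.0) | (0 | 0 + c.0) has moves ··a··> t1, ··a··> t2, ··c··> t2, ··c··> t3
  t1 = 0 has moves stopped
  t2 = 0 | (0 | 0 + c.0) has moves ··c··> t4
  t3 = (a.0 + c.0) | 0 has moves ··a··> t4, ··c··> t4
  t4 = 0 | 0 has moves stopped
Run σ = ⟨b⟩ on P: start {s0}
  after b @ step 1: {s2}
  — P admits the full trace.
Run σ = ⟨b⟩ on Q: start {t0}
  after b @ step 1: no successor for Q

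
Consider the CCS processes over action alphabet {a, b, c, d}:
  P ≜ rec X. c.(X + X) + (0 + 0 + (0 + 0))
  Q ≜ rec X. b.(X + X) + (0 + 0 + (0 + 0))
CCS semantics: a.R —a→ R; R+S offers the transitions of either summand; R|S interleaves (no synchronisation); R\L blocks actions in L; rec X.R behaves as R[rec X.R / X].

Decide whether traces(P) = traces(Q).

traces(P) ≠ traces(Q) — witness ⟨c⟩

Reachable graph of P (2 states):
  p0 = rec X. c.(X + X) + (0 + 0 + (0 + 0)) ⊢ --c--▸ p1
  p1 = (rec X. c.(X + X) + (0 + 0 + (0 + 0))) + (rec X. c.(X + X) + (0 + 0 + (0 + 0))) ⊢ --c--▸ p1
Reachable graph of Q (2 states):
  q0 = rec X. b.(X + X) + (0 + 0 + (0 + 0)) ⊢ --b--▸ q1
  q1 = (rec X. b.(X + X) + (0 + 0 + (0 + 0))) + (rec X. b.(X + X) + (0 + 0 + (0 + 0))) ⊢ --b--▸ q1
Trace ⟨c⟩ through P, begin at {p0}:
  [1] c ⇒ {p1}
  ✓ P
Trace ⟨c⟩ through Q, begin at {q0}:
  [1] c ⇒ ∅  — Q cannot continue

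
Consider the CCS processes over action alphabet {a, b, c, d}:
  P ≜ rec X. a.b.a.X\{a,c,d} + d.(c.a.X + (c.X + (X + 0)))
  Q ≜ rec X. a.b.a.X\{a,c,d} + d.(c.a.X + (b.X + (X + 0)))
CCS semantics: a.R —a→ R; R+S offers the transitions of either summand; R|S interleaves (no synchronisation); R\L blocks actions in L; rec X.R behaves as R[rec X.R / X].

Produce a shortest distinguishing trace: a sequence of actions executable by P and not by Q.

dcd

Reachable graph of P (6 states):
  u0 = rec X. a.b.a.X\{a,c,d} + d.(c.a.X + (c.X + (X + 0))) has moves --a--▸ u1, --d--▸ u2
  u1 = b.a.(rec X. a.b.a.X\{a,c,d} + d.(c.a.X + (c.X + (X + 0))))\{a,c,d} has moves --b--▸ u3
  u2 = c.a.(rec X. a.b.a.X\{a,c,d} + d.(c.a.X + (c.X + (X + 0)))) + (c.(rec X. a.b.a.X\{a,c,d} + d.(c.a.X + (c.X + (X + 0)))) + ((rec X. a.b.a.X\{a,c,d} + d.(c.a.X + (c.X + (X + 0)))) + 0)) has moves --a--▸ u1, --c--▸ u0, --c--▸ u4, --d--▸ u2
  u3 = a.(rec X. a.b.a.X\{a,c,d} + d.(c.a.X + (c.X + (X + 0))))\{a,c,d} has moves --a--▸ u5
  u4 = a.(rec X. a.b.a.X\{a,c,d} + d.(c.a.X + (c.X + (X + 0)))) has moves --a--▸ u0
  u5 = (rec X. a.b.a.X\{a,c,d} + d.(c.a.X + (c.X + (X + 0))))\{a,c,d} has moves (no moves)
Reachable graph of Q (6 states):
  v0 = rec X. a.b.a.X\{a,c,d} + d.(c.a.X + (b.X + (X + 0))) has moves --a--▸ v1, --d--▸ v2
  v1 = b.a.(rec X. a.b.a.X\{a,c,d} + d.(c.a.X + (b.X + (X + 0))))\{a,c,d} has moves --b--▸ v3
  v2 = c.a.(rec X. a.b.a.X\{a,c,d} + d.(c.a.X + (b.X + (X + 0)))) + (b.(rec X. a.b.a.X\{a,c,d} + d.(c.a.X + (b.X + (X + 0)))) + ((rec X. a.b.a.X\{a,c,d} + d.(c.a.X + (b.X + (X + 0)))) + 0)) has moves --a--▸ v1, --b--▸ v0, --c--▸ v4, --d--▸ v2
  v3 = a.(rec X. a.b.a.X\{a,c,d} + d.(c.a.X + (b.X + (X + 0))))\{a,c,d} has moves --a--▸ v5
  v4 = a.(rec X. a.b.a.X\{a,c,d} + d.(c.a.X + (b.X + (X + 0)))) has moves --a--▸ v0
  v5 = (rec X. a.b.a.X\{a,c,d} + d.(c.a.X + (b.X + (X + 0))))\{a,c,d} has moves (no moves)
Run σ = ⟨dcd⟩ on P: start {u0}
  after d @ step 1: {u2}
  after c @ step 2: {u0, u4}
  after d @ step 3: {u2}
  P completes σ.
Run σ = ⟨dcd⟩ on Q: start {v0}
  after d @ step 1: {v2}
  after c @ step 2: {v4}
  after d @ step 3: ∅ (Q stuck)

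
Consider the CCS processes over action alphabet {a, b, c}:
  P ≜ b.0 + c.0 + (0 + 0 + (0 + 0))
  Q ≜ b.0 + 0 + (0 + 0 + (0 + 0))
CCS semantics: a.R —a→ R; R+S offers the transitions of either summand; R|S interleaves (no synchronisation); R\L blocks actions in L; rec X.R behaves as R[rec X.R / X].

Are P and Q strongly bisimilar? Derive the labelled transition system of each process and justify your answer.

not bisimilar

Reachable graph of P (2 states):
  s0 = b.0 + c.0 + (0 + 0 + (0 + 0)) → —b→ s1, —c→ s1
  s1 = 0 → deadlocked
Reachable graph of Q (2 states):
  t0 = b.0 + 0 + (0 + 0 + (0 + 0)) → —b→ t1
  t1 = 0 → deadlocked
Partition-refinement fixed point:
  B0 = {s0}
  B1 = {s1, t1}
  B2 = {t0}
s0 ∈ B0, t0 ∈ B2 → different blocks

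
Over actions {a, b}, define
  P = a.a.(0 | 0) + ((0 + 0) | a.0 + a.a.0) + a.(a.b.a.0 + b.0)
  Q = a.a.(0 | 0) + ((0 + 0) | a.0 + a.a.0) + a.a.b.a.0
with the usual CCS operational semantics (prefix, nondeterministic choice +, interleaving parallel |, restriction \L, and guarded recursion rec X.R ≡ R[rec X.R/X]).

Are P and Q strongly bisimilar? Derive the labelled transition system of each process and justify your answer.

P ≁ Q

LTS(P): 8 reachable states
  u0 = a.a.(0 | 0) + ((0 + 0) | a.0 + a.a.0) + a.(a.b.a.0 + b.0) :: =a=> u1, =a=> u2, =a=> u3, =a=> u4
  u1 = (0 + 0) | 0 :: deadlocked
  u2 = a.(0 | 0) :: =a=> u5
  u3 = a.0 :: =a=> u6
  u4 = a.b.a.0 + b.0 :: =a=> u7, =b=> u6
  u5 = 0 | 0 :: deadlocked
  u6 = 0 :: deadlocked
  u7 = b.a.0 :: =b=> u3
LTS(Q): 8 reachable states
  v0 = a.a.(0 | 0) + ((0 + 0) | a.0 + a.a.0) + a.a.b.a.0 :: =a=> v1, =a=> v2, =a=> v3, =a=> v4
  v1 = (0 + 0) | 0 :: deadlocked
  v2 = a.(0 | 0) :: =a=> v5
  v3 = a.0 :: =a=> v6
  v4 = a.b.a.0 :: =a=> v7
  v5 = 0 | 0 :: deadlocked
  v6 = 0 :: deadlocked
  v7 = b.a.0 :: =b=> v3
Partition-refinement fixed point:
  B0 = {u0}
  B1 = {u1, u5, u6, v1, v5, v6}
  B2 = {u2, u3, v2, v3}
  B3 = {u4}
  B4 = {u7, v7}
  B5 = {v0}
  B6 = {v4}
u0 ∈ B0, v0 ∈ B5 → different blocks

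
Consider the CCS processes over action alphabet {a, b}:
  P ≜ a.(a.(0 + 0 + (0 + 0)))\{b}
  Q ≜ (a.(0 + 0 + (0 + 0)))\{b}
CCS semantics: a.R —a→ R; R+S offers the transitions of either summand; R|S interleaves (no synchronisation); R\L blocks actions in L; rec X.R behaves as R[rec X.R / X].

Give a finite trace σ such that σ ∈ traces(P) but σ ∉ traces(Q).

aa

Reachable graph of P (3 states):
  m0 = a.(a.(0 + 0 + (0 + 0)))\{b} → =a=> m1
  m1 = (a.(0 + 0 + (0 + 0)))\{b} → =a=> m2
  m2 = (0 + 0 + (0 + 0))\{b} → (no moves)
Reachable graph of Q (2 states):
  n0 = (a.(0 + 0 + (0 + 0)))\{b} → =a=> n1
  n1 = (0 + 0 + (0 + 0))\{b} → (no moves)
Trace ⟨aa⟩ through P, begin at {m0}:
  [1] a ⇒ {m1}
  [2] a ⇒ {m2}
  — P admits the full trace.
Trace ⟨aa⟩ through Q, begin at {n0}:
  [1] a ⇒ {n1}
  [2] a ⇒ ∅  — Q cannot continue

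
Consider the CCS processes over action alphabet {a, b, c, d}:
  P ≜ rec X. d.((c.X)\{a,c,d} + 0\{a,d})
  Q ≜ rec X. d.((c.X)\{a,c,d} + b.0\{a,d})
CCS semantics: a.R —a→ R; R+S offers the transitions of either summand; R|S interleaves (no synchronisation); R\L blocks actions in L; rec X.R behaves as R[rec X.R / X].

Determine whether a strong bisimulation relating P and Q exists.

P's transition system — 2 states:
  u0 = rec X. d.((c.X)\{a,c,d} + 0\{a,d}) :: --d--▸ u1
  u1 = (c.(rec X. d.((c.X)\{a,c,d} + 0\{a,d})))\{a,c,d} + 0\{a,d} :: stopped
Q's transition system — 3 states:
  v0 = rec X. d.((c.X)\{a,c,d} + b.0\{a,d}) :: --d--▸ v1
  v1 = (c.(rec X. d.((c.X)\{a,c,d} + b.0\{a,d})))\{a,c,d} + b.0\{a,d} :: --b--▸ v2
  v2 = 0\{a,d} :: stopped
Partition-refinement fixed point:
  B0 = {u0}
  B1 = {u1, v2}
  B2 = {v0}
  B3 = {v1}
u0 ∈ B0, v0 ∈ B2 → different blocks

NO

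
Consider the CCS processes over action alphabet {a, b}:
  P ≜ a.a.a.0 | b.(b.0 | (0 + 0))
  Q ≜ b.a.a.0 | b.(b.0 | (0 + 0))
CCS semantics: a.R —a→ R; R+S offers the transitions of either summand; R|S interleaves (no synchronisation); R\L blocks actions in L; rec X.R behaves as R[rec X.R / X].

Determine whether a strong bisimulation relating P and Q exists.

P ≁ Q

P's transition system — 12 states:
  p0 = a.a.a.0 | b.(b.0 | (0 + 0)) | =a=> p1, =b=> p2
  p1 = a.a.0 | b.(b.0 | (0 + 0)) | =a=> p3, =b=> p4
  p2 = a.a.a.0 | (b.0 | (0 + 0)) | =a=> p4, =b=> p5
  p3 = a.0 | b.(b.0 | (0 + 0)) | =a=> p6, =b=> p7
  p4 = a.a.0 | (b.0 | (0 + 0)) | =a=> p7, =b=> p8
  p5 = a.a.a.0 | (0 | (0 + 0)) | =a=> p8
  p6 = 0 | b.(b.0 | (0 + 0)) | =b=> p9
  p7 = a.0 | (b.0 | (0 + 0)) | =a=> p9, =b=> p10
  p8 = a.a.0 | (0 | (0 + 0)) | =a=> p10
  p9 = 0 | (b.0 | (0 + 0)) | =b=> p11
  p10 = a.0 | (0 | (0 + 0)) | =a=> p11
  p11 = 0 | (0 | (0 + 0)) | ∅
Q's transition system — 12 states:
  q0 = b.a.a.0 | b.(b.0 | (0 + 0)) | =b=> q1, =b=> q2
  q1 = a.a.0 | b.(b.0 | (0 + 0)) | =a=> q3, =b=> q4
  q2 = b.a.a.0 | (b.0 | (0 + 0)) | =b=> q4, =b=> q5
  q3 = a.0 | b.(b.0 | (0 + 0)) | =a=> q6, =b=> q7
  q4 = a.a.0 | (b.0 | (0 + 0)) | =a=> q7, =b=> q8
  q5 = b.a.a.0 | (0 | (0 + 0)) | =b=> q8
  q6 = 0 | b.(b.0 | (0 + 0)) | =b=> q9
  q7 = a.0 | (b.0 | (0 + 0)) | =a=> q9, =b=> q10
  q8 = a.a.0 | (0 | (0 + 0)) | =a=> q10
  q9 = 0 | (b.0 | (0 + 0)) | =b=> q11
  q10 = a.0 | (0 | (0 + 0)) | =a=> q11
  q11 = 0 | (0 | (0 + 0)) | ∅
Bisimilarity quotient blocks:
  B0 = {p0}
  B1 = {p1, q1}
  B2 = {p3, q3}
  B3 = {p6, q6}
  B4 = {p9, q9}
  B5 = {p11, q11}
  B6 = {p7, q7}
  B7 = {p10, q10}
  B8 = {p4, q4}
  B9 = {p8, q8}
  B10 = {p2}
  B11 = {p5}
  B12 = {q0}
  B13 = {q2}
  B14 = {q5}
p0 ∈ B0, q0 ∈ B12 → different blocks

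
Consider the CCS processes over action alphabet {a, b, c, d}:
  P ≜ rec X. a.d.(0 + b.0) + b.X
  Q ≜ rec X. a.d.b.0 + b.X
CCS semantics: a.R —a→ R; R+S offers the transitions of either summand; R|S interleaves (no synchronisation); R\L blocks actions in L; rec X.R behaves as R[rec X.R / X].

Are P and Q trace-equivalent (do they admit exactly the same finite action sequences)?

YES

LTS(P): 4 reachable states
  s0 = rec X. a.d.(0 + b.0) + b.X has moves -a-> s1, -b-> s0
  s1 = d.(0 + b.0) has moves -d-> s2
  s2 = 0 + b.0 has moves -b-> s3
  s3 = 0 has moves (no moves)
LTS(Q): 4 reachable states
  t0 = rec X. a.d.b.0 + b.X has moves -a-> t1, -b-> t0
  t1 = d.b.0 has moves -d-> t2
  t2 = b.0 has moves -b-> t3
  t3 = 0 has moves (no moves)
Bisimilarity quotient blocks:
  B0 = {s0, t0}
  B1 = {s1, t1}
  B2 = {s2, t2}
  B3 = {s3, t3}
s0 ∈ B0, t0 ∈ B0 → same block
Bisimilar ⇒ trace-equivalent.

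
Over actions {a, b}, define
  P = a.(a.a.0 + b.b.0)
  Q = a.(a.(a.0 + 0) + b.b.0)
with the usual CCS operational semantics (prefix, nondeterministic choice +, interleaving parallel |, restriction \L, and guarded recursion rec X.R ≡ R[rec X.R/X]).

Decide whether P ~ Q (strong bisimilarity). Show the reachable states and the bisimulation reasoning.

LTS(P): 5 reachable states
  s0 = a.(a.a.0 + b.b.0) | --a--▸ s1
  s1 = a.a.0 + b.b.0 | --a--▸ s2, --b--▸ s3
  s2 = a.0 | --a--▸ s4
  s3 = b.0 | --b--▸ s4
  s4 = 0 | ·
LTS(Q): 5 reachable states
  t0 = a.(a.(a.0 + 0) + b.b.0) | --a--▸ t1
  t1 = a.(a.0 + 0) + b.b.0 | --a--▸ t2, --b--▸ t3
  t2 = a.0 + 0 | --a--▸ t4
  t3 = b.0 | --b--▸ t4
  t4 = 0 | ·
Bisimilarity quotient blocks:
  B0 = {s0, t0}
  B1 = {s1, t1}
  B2 = {s3, t3}
  B3 = {s4, t4}
  B4 = {s2, t2}
s0 ∈ B0, t0 ∈ B0 → same block

P ~ Q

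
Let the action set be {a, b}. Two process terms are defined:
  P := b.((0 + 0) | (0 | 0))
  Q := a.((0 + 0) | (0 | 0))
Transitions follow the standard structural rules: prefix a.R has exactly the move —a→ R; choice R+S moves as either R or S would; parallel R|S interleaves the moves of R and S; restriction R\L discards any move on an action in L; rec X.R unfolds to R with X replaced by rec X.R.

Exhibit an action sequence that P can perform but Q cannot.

b

Reachable graph of P (2 states):
  u0 = b.((0 + 0) | (0 | 0)) has moves --b--▸ u1
  u1 = (0 + 0) | (0 | 0) has moves (no moves)
Reachable graph of Q (2 states):
  v0 = a.((0 + 0) | (0 | 0)) has moves --a--▸ v1
  v1 = (0 + 0) | (0 | 0) has moves (no moves)
Run σ = ⟨b⟩ on P: start {u0}
  [1] b ⇒ {u1}
  P completes σ.
Run σ = ⟨b⟩ on Q: start {v0}
  [1] b ⇒ ∅  — Q cannot continue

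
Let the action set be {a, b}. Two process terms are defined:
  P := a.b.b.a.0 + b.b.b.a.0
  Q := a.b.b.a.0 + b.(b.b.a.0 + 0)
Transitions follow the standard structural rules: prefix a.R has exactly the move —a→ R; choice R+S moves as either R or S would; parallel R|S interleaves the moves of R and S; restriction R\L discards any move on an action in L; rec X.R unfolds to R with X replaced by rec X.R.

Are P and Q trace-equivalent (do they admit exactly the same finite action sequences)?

trace-equivalent

LTS(P): 5 reachable states
  s0 = a.b.b.a.0 + b.b.b.a.0 ⊢ --a--▸ s1, --b--▸ s1
  s1 = b.b.a.0 ⊢ --b--▸ s2
  s2 = b.a.0 ⊢ --b--▸ s3
  s3 = a.0 ⊢ --a--▸ s4
  s4 = 0 ⊢ stopped
LTS(Q): 6 reachable states
  t0 = a.b.b.a.0 + b.(b.b.a.0 + 0) ⊢ --a--▸ t1, --b--▸ t2
  t1 = b.b.a.0 ⊢ --b--▸ t3
  t2 = b.b.a.0 + 0 ⊢ --b--▸ t3
  t3 = b.a.0 ⊢ --b--▸ t4
  t4 = a.0 ⊢ --a--▸ t5
  t5 = 0 ⊢ stopped
Partition-refinement fixed point:
  B0 = {s0, t0}
  B1 = {s1, t1, t2}
  B2 = {s2, t3}
  B3 = {s3, t4}
  B4 = {s4, t5}
s0 ∈ B0, t0 ∈ B0 → same block
Bisimilar ⇒ trace-equivalent.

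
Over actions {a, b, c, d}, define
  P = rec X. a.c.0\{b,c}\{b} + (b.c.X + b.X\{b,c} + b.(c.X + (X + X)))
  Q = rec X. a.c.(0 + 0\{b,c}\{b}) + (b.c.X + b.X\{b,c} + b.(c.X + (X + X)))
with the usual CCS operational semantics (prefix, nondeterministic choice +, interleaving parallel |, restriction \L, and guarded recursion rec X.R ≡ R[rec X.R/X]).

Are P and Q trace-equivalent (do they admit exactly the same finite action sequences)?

trace-equivalent

P's transition system — 7 states:
  s0 = rec X. a.c.0\{b,c}\{b} + (b.c.X + b.X\{b,c} + b.(c.X + (X + X))) has moves ··a··> s1, ··b··> s2, ··b··> s3, ··b··> s4
  s1 = c.0\{b,c}\{b} has moves ··c··> s5
  s2 = (rec X. a.c.0\{b,c}\{b} + (b.c.X + b.X\{b,c} + b.(c.X + (X + X))))\{b,c} has moves ··a··> s6
  s3 = c.(rec X. a.c.0\{b,c}\{b} + (b.c.X + b.X\{b,c} + b.(c.X + (X + X)))) has moves ··c··> s0
  s4 = c.(rec X. a.c.0\{b,c}\{b} + (b.c.X + b.X\{b,c} + b.(c.X + (X + X)))) + ((rec X. a.c.0\{b,c}\{b} + (b.c.X + b.X\{b,c} + b.(c.X + (X + X)))) + (rec X. a.c.0\{b,c}\{b} + (b.c.X + b.X\{b,c} + b.(c.X + (X + X))))) has moves ··a··> s1, ··b··> s2, ··b··> s3, ··b··> s4, ··c··> s0
  s5 = 0\{b,c}\{b} has moves ∅
  s6 = (c.0\{b,c}\{b})\{b,c} has moves ∅
Q's transition system — 7 states:
  t0 = rec X. a.c.(0 + 0\{b,c}\{b}) + (b.c.X + b.X\{b,c} + b.(c.X + (X + X))) has moves ··a··> t1, ··b··> t2, ··b··> t3, ··b··> t4
  t1 = c.(0 + 0\{b,c}\{b}) has moves ··c··> t5
  t2 = (rec X. a.c.(0 + 0\{b,c}\{b}) + (b.c.X + b.X\{b,c} + b.(c.X + (X + X))))\{b,c} has moves ··a··> t6
  t3 = c.(rec X. a.c.(0 + 0\{b,c}\{b}) + (b.c.X + b.X\{b,c} + b.(c.X + (X + X)))) has moves ··c··> t0
  t4 = c.(rec X. a.c.(0 + 0\{b,c}\{b}) + (b.c.X + b.X\{b,c} + b.(c.X + (X + X)))) + ((rec X. a.c.(0 + 0\{b,c}\{b}) + (b.c.X + b.X\{b,c} + b.(c.X + (X + X)))) + (rec X. a.c.(0 + 0\{b,c}\{b}) + (b.c.X + b.X\{b,c} + b.(c.X + (X + X))))) has moves ··a··> t1, ··b··> t2, ··b··> t3, ··b··> t4, ··c··> t0
  t5 = 0 + 0\{b,c}\{b} has moves ∅
  t6 = (c.(0 + 0\{b,c}\{b}))\{b,c} has moves ∅
Partition-refinement fixed point:
  B0 = {s0, t0}
  B1 = {s2, t2}
  B2 = {s5, s6, t5, t6}
  B3 = {s3, t3}
  B4 = {s1, t1}
  B5 = {s4, t4}
s0 ∈ B0, t0 ∈ B0 → same block
Bisimilar ⇒ trace-equivalent.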